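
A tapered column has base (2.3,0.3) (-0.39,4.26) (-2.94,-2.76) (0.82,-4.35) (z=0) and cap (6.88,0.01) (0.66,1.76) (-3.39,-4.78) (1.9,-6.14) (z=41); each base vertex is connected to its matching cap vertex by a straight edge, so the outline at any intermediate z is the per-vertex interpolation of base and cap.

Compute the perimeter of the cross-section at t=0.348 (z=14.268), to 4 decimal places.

Perimeter at t=0.348: 22.9470

Cross-section at t=0.348: each vertex is (1-t)·p0[i] + t·p1[i].
  v1: (1-0.348)·(2.3,0.3) + 0.348·(6.88,0.01) = (3.8938,0.1991)
  v2: (1-0.348)·(-0.39,4.26) + 0.348·(0.66,1.76) = (-0.0246,3.3900)
  v3: (1-0.348)·(-2.94,-2.76) + 0.348·(-3.39,-4.78) = (-3.0966,-3.4630)
  v4: (1-0.348)·(0.82,-4.35) + 0.348·(1.9,-6.14) = (1.1958,-4.9729)
Perimeter = Σ |v_{i+1} − v_i|:
  edge 1→2: √(-3.9184² + 3.1909²) = 5.0533 (running 5.0533)
  edge 2→3: √(-3.0720² + -6.8530²) = 7.5100 (running 12.5633)
  edge 3→4: √(4.2924² + -1.5100²) = 4.5503 (running 17.1136)
  edge 4→1: √(2.6980² + 5.1720²) = 5.8334 (running 22.9470)
Perimeter = 22.9470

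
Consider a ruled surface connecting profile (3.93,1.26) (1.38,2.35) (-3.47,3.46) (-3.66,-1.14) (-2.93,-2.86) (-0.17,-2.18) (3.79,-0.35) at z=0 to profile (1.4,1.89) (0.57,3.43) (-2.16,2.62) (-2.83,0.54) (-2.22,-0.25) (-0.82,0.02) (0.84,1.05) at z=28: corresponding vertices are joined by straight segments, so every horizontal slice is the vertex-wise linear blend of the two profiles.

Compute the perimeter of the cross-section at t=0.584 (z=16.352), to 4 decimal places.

Cross-section at t=0.584: each vertex is (1-t)·p0[i] + t·p1[i].
  v1: (1-0.584)·(3.93,1.26) + 0.584·(1.4,1.89) = (2.4525,1.6279)
  v2: (1-0.584)·(1.38,2.35) + 0.584·(0.57,3.43) = (0.9070,2.9807)
  v3: (1-0.584)·(-3.47,3.46) + 0.584·(-2.16,2.62) = (-2.7050,2.9694)
  v4: (1-0.584)·(-3.66,-1.14) + 0.584·(-2.83,0.54) = (-3.1753,-0.1589)
  v5: (1-0.584)·(-2.93,-2.86) + 0.584·(-2.22,-0.25) = (-2.5154,-1.3358)
  v6: (1-0.584)·(-0.17,-2.18) + 0.584·(-0.82,0.02) = (-0.5496,-0.8952)
  v7: (1-0.584)·(3.79,-0.35) + 0.584·(0.84,1.05) = (2.0672,0.4676)
Perimeter = Σ |v_{i+1} − v_i|:
  edge 1→2: √(-1.5455² + 1.3528²) = 2.0539 (running 2.0539)
  edge 2→3: √(-3.6119² + -0.0113²) = 3.6119 (running 5.6659)
  edge 3→4: √(-0.4703² + -3.1283²) = 3.1635 (running 8.8294)
  edge 4→5: √(0.6599² + -1.1769²) = 1.3493 (running 10.1786)
  edge 5→6: √(1.9658² + 0.4406²) = 2.0145 (running 12.1932)
  edge 6→7: √(2.6168² + 1.3628²) = 2.9504 (running 15.1436)
  edge 7→1: √(0.3853² + 1.1603²) = 1.2226 (running 16.3662)
Perimeter = 16.3662

Perimeter at t=0.584: 16.3662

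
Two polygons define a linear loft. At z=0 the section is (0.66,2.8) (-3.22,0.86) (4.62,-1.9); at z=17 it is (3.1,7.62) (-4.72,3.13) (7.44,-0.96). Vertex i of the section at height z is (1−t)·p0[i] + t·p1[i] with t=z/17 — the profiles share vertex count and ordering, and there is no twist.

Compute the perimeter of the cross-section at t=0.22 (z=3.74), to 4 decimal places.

Perimeter at t=0.22: 21.5404

Cross-section at t=0.22: each vertex is (1-t)·p0[i] + t·p1[i].
  v1: (1-0.22)·(0.66,2.8) + 0.22·(3.1,7.62) = (1.1968,3.8604)
  v2: (1-0.22)·(-3.22,0.86) + 0.22·(-4.72,3.13) = (-3.5500,1.3594)
  v3: (1-0.22)·(4.62,-1.9) + 0.22·(7.44,-0.96) = (5.2404,-1.6932)
Perimeter = Σ |v_{i+1} − v_i|:
  edge 1→2: √(-4.7468² + -2.5010²) = 5.3654 (running 5.3654)
  edge 2→3: √(8.7904² + -3.0526²) = 9.3053 (running 14.6707)
  edge 3→1: √(-4.0436² + 5.5536²) = 6.8697 (running 21.5404)
Perimeter = 21.5404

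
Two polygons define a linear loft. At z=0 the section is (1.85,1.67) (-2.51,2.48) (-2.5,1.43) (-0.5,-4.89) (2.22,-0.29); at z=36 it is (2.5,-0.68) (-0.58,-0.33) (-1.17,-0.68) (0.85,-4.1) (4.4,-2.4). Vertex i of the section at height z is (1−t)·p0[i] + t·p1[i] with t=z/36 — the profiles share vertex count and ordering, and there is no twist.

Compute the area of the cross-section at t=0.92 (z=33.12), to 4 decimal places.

Cross-section at t=0.92: each vertex is (1-t)·p0[i] + t·p1[i].
  v1: (1-0.92)·(1.85,1.67) + 0.92·(2.5,-0.68) = (2.4480,-0.4920)
  v2: (1-0.92)·(-2.51,2.48) + 0.92·(-0.58,-0.33) = (-0.7344,-0.1052)
  v3: (1-0.92)·(-2.5,1.43) + 0.92·(-1.17,-0.68) = (-1.2764,-0.5112)
  v4: (1-0.92)·(-0.5,-4.89) + 0.92·(0.85,-4.1) = (0.7420,-4.1632)
  v5: (1-0.92)·(2.22,-0.29) + 0.92·(4.4,-2.4) = (4.2256,-2.2312)
Shoelace sum Σ(x_i·y_{i+1} − x_{i+1}·y_i):
  i=1: 2.4480·-0.1052 − -0.7344·-0.4920 = -0.6189 (running -0.6189)
  i=2: -0.7344·-0.5112 − -1.2764·-0.1052 = +0.2411 (running -0.3777)
  i=3: -1.2764·-4.1632 − 0.7420·-0.5112 = +5.6932 (running +5.3155)
  i=4: 0.7420·-2.2312 − 4.2256·-4.1632 = +15.9365 (running +21.2520)
  i=5: 4.2256·-0.4920 − 2.4480·-2.2312 = +3.3830 (running +24.6350)
Area = |Σ|/2 = |24.6350|/2 = 12.3175

Area at t=0.92: 12.3175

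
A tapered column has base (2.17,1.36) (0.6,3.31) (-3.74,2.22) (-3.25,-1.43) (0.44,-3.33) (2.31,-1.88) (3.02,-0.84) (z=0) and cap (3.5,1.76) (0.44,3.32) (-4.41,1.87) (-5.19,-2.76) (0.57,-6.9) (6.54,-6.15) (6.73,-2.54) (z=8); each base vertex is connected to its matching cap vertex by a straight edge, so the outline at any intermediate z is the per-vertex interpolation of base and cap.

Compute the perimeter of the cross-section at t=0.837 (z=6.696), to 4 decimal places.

Perimeter at t=0.837: 32.7782

Cross-section at t=0.837: each vertex is (1-t)·p0[i] + t·p1[i].
  v1: (1-0.837)·(2.17,1.36) + 0.837·(3.5,1.76) = (3.2832,1.6948)
  v2: (1-0.837)·(0.6,3.31) + 0.837·(0.44,3.32) = (0.4661,3.3184)
  v3: (1-0.837)·(-3.74,2.22) + 0.837·(-4.41,1.87) = (-4.3008,1.9271)
  v4: (1-0.837)·(-3.25,-1.43) + 0.837·(-5.19,-2.76) = (-4.8738,-2.5432)
  v5: (1-0.837)·(0.44,-3.33) + 0.837·(0.57,-6.9) = (0.5488,-6.3181)
  v6: (1-0.837)·(2.31,-1.88) + 0.837·(6.54,-6.15) = (5.8505,-5.4540)
  v7: (1-0.837)·(3.02,-0.84) + 0.837·(6.73,-2.54) = (6.1253,-2.2629)
Perimeter = Σ |v_{i+1} − v_i|:
  edge 1→2: √(-2.8171² + 1.6236²) = 3.2515 (running 3.2515)
  edge 2→3: √(-4.7669² + -1.3913²) = 4.9658 (running 8.2173)
  edge 3→4: √(-0.5730² + -4.4703²) = 4.5068 (running 12.7241)
  edge 4→5: √(5.4226² + -3.7749²) = 6.6071 (running 19.3312)
  edge 5→6: √(5.3017² + 0.8641²) = 5.3717 (running 24.7029)
  edge 6→7: √(0.2748² + 3.1911²) = 3.2029 (running 27.9058)
  edge 7→1: √(-2.8421² + 3.9577²) = 4.8724 (running 32.7782)
Perimeter = 32.7782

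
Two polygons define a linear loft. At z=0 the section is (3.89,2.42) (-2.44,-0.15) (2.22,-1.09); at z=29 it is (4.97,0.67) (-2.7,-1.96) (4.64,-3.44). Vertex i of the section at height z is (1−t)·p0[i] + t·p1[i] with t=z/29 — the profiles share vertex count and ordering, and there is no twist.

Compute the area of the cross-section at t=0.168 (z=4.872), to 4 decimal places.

Cross-section at t=0.168: each vertex is (1-t)·p0[i] + t·p1[i].
  v1: (1-0.168)·(3.89,2.42) + 0.168·(4.97,0.67) = (4.0714,2.1260)
  v2: (1-0.168)·(-2.44,-0.15) + 0.168·(-2.7,-1.96) = (-2.4837,-0.4541)
  v3: (1-0.168)·(2.22,-1.09) + 0.168·(4.64,-3.44) = (2.6266,-1.4848)
Shoelace sum Σ(x_i·y_{i+1} − x_{i+1}·y_i):
  i=1: 4.0714·-0.4541 − -2.4837·2.1260 = +3.4315 (running +3.4315)
  i=2: -2.4837·-1.4848 − 2.6266·-0.4541 = +4.8804 (running +8.3120)
  i=3: 2.6266·2.1260 − 4.0714·-1.4848 = +11.6293 (running +19.9413)
Area = |Σ|/2 = |19.9413|/2 = 9.9707

Area at t=0.168: 9.9707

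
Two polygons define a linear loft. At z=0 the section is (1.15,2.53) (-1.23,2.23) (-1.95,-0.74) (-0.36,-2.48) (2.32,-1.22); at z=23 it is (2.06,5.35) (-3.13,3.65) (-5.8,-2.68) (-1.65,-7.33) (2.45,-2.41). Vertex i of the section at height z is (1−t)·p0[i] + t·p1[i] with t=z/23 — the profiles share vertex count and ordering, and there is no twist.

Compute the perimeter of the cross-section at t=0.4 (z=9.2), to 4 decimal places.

Perimeter at t=0.4: 21.7439

Cross-section at t=0.4: each vertex is (1-t)·p0[i] + t·p1[i].
  v1: (1-0.4)·(1.15,2.53) + 0.4·(2.06,5.35) = (1.5140,3.6580)
  v2: (1-0.4)·(-1.23,2.23) + 0.4·(-3.13,3.65) = (-1.9900,2.7980)
  v3: (1-0.4)·(-1.95,-0.74) + 0.4·(-5.8,-2.68) = (-3.4900,-1.5160)
  v4: (1-0.4)·(-0.36,-2.48) + 0.4·(-1.65,-7.33) = (-0.8760,-4.4200)
  v5: (1-0.4)·(2.32,-1.22) + 0.4·(2.45,-2.41) = (2.3720,-1.6960)
Perimeter = Σ |v_{i+1} − v_i|:
  edge 1→2: √(-3.5040² + -0.8600²) = 3.6080 (running 3.6080)
  edge 2→3: √(-1.5000² + -4.3140²) = 4.5673 (running 8.1753)
  edge 3→4: √(2.6140² + -2.9040²) = 3.9072 (running 12.0825)
  edge 4→5: √(3.2480² + 2.7240²) = 4.2391 (running 16.3216)
  edge 5→1: √(-0.8580² + 5.3540²) = 5.4223 (running 21.7439)
Perimeter = 21.7439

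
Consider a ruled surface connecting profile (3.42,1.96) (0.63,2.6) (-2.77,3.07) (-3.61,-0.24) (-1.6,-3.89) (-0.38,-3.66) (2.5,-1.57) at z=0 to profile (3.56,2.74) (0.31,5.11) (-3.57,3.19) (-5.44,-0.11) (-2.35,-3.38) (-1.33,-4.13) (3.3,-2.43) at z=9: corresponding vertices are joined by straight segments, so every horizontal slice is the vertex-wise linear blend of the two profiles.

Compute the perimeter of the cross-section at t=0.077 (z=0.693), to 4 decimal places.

Cross-section at t=0.077: each vertex is (1-t)·p0[i] + t·p1[i].
  v1: (1-0.077)·(3.42,1.96) + 0.077·(3.56,2.74) = (3.4308,2.0201)
  v2: (1-0.077)·(0.63,2.6) + 0.077·(0.31,5.11) = (0.6054,2.7933)
  v3: (1-0.077)·(-2.77,3.07) + 0.077·(-3.57,3.19) = (-2.8316,3.0792)
  v4: (1-0.077)·(-3.61,-0.24) + 0.077·(-5.44,-0.11) = (-3.7509,-0.2300)
  v5: (1-0.077)·(-1.6,-3.89) + 0.077·(-2.35,-3.38) = (-1.6578,-3.8507)
  v6: (1-0.077)·(-0.38,-3.66) + 0.077·(-1.33,-4.13) = (-0.4531,-3.6962)
  v7: (1-0.077)·(2.5,-1.57) + 0.077·(3.3,-2.43) = (2.5616,-1.6362)
Perimeter = Σ |v_{i+1} − v_i|:
  edge 1→2: √(-2.8254² + 0.7732²) = 2.9293 (running 2.9293)
  edge 2→3: √(-3.4370² + 0.2860²) = 3.4488 (running 6.3781)
  edge 3→4: √(-0.9193² + -3.3092²) = 3.4346 (running 9.8127)
  edge 4→5: √(2.0932² + -3.6207²) = 4.1822 (running 13.9949)
  edge 5→6: √(1.2046² + 0.1545²) = 1.2145 (running 15.2094)
  edge 6→7: √(3.0148² + 2.0600²) = 3.6513 (running 18.8607)
  edge 7→1: √(0.8692² + 3.6563²) = 3.7582 (running 22.6189)
Perimeter = 22.6189

Perimeter at t=0.077: 22.6189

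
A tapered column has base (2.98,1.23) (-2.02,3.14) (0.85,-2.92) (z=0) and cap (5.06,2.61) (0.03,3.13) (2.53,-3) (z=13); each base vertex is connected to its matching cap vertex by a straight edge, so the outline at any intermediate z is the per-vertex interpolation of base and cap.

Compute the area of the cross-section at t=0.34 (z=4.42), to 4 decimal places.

Area at t=0.34: 13.2683

Cross-section at t=0.34: each vertex is (1-t)·p0[i] + t·p1[i].
  v1: (1-0.34)·(2.98,1.23) + 0.34·(5.06,2.61) = (3.6872,1.6992)
  v2: (1-0.34)·(-2.02,3.14) + 0.34·(0.03,3.13) = (-1.3230,3.1366)
  v3: (1-0.34)·(0.85,-2.92) + 0.34·(2.53,-3) = (1.4212,-2.9472)
Shoelace sum Σ(x_i·y_{i+1} − x_{i+1}·y_i):
  i=1: 3.6872·3.1366 − -1.3230·1.6992 = +13.8133 (running +13.8133)
  i=2: -1.3230·-2.9472 − 1.4212·3.1366 = -0.5586 (running +13.2547)
  i=3: 1.4212·1.6992 − 3.6872·-2.9472 = +13.2818 (running +26.5365)
Area = |Σ|/2 = |26.5365|/2 = 13.2683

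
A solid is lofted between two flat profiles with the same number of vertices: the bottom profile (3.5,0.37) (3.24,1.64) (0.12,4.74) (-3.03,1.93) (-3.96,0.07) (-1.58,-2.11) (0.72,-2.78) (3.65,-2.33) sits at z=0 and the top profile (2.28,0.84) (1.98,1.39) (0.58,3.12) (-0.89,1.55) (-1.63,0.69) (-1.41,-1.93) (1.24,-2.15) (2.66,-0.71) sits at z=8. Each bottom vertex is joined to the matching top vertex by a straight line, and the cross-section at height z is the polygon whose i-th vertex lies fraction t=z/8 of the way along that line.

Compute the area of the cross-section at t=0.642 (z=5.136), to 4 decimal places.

Area at t=0.642: 21.7520

Cross-section at t=0.642: each vertex is (1-t)·p0[i] + t·p1[i].
  v1: (1-0.642)·(3.5,0.37) + 0.642·(2.28,0.84) = (2.7168,0.6717)
  v2: (1-0.642)·(3.24,1.64) + 0.642·(1.98,1.39) = (2.4311,1.4795)
  v3: (1-0.642)·(0.12,4.74) + 0.642·(0.58,3.12) = (0.4153,3.7000)
  v4: (1-0.642)·(-3.03,1.93) + 0.642·(-0.89,1.55) = (-1.6561,1.6860)
  v5: (1-0.642)·(-3.96,0.07) + 0.642·(-1.63,0.69) = (-2.4641,0.4680)
  v6: (1-0.642)·(-1.58,-2.11) + 0.642·(-1.41,-1.93) = (-1.4709,-1.9944)
  v7: (1-0.642)·(0.72,-2.78) + 0.642·(1.24,-2.15) = (1.0538,-2.3755)
  v8: (1-0.642)·(3.65,-2.33) + 0.642·(2.66,-0.71) = (3.0144,-1.2900)
Shoelace sum Σ(x_i·y_{i+1} − x_{i+1}·y_i):
  i=1: 2.7168·1.4795 − 2.4311·0.6717 = +2.3864 (running +2.3864)
  i=2: 2.4311·3.7000 − 0.4153·1.4795 = +8.3804 (running +10.7668)
  i=3: 0.4153·1.6860 − -1.6561·3.7000 = +6.8278 (running +17.5946)
  i=4: -1.6561·0.4680 − -2.4641·1.6860 = +3.3795 (running +20.9742)
  i=5: -2.4641·-1.9944 − -1.4709·0.4680 = +5.6030 (running +26.5772)
  i=6: -1.4709·-2.3755 − 1.0538·-1.9944 = +5.5959 (running +32.1731)
  i=7: 1.0538·-1.2900 − 3.0144·-2.3755 = +5.8015 (running +37.9745)
  i=8: 3.0144·0.6717 − 2.7168·-1.2900 = +5.5294 (running +43.5039)
Area = |Σ|/2 = |43.5039|/2 = 21.7520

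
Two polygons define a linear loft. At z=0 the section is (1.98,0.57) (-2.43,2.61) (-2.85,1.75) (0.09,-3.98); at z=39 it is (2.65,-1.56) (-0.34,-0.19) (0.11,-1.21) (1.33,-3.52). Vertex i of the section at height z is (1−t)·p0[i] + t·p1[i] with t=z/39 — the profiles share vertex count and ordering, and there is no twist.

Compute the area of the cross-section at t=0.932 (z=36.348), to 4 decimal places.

Cross-section at t=0.932: each vertex is (1-t)·p0[i] + t·p1[i].
  v1: (1-0.932)·(1.98,0.57) + 0.932·(2.65,-1.56) = (2.6044,-1.4152)
  v2: (1-0.932)·(-2.43,2.61) + 0.932·(-0.34,-0.19) = (-0.4821,0.0004)
  v3: (1-0.932)·(-2.85,1.75) + 0.932·(0.11,-1.21) = (-0.0913,-1.0087)
  v4: (1-0.932)·(0.09,-3.98) + 0.932·(1.33,-3.52) = (1.2457,-3.5513)
Shoelace sum Σ(x_i·y_{i+1} − x_{i+1}·y_i):
  i=1: 2.6044·0.0004 − -0.4821·-1.4152 = -0.6812 (running -0.6812)
  i=2: -0.4821·-1.0087 − -0.0913·0.0004 = +0.4864 (running -0.1949)
  i=3: -0.0913·-3.5513 − 1.2457·-1.0087 = +1.5807 (running +1.3858)
  i=4: 1.2457·-1.4152 − 2.6044·-3.5513 = +7.4863 (running +8.8721)
Area = |Σ|/2 = |8.8721|/2 = 4.4360

Area at t=0.932: 4.4360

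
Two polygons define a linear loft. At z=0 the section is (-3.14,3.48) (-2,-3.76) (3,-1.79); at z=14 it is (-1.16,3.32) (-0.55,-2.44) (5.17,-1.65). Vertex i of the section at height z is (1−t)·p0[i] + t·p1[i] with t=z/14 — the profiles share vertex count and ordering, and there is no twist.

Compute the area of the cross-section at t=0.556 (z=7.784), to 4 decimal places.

Cross-section at t=0.556: each vertex is (1-t)·p0[i] + t·p1[i].
  v1: (1-0.556)·(-3.14,3.48) + 0.556·(-1.16,3.32) = (-2.0391,3.3910)
  v2: (1-0.556)·(-2,-3.76) + 0.556·(-0.55,-2.44) = (-1.1938,-3.0261)
  v3: (1-0.556)·(3,-1.79) + 0.556·(5.17,-1.65) = (4.2065,-1.7122)
Shoelace sum Σ(x_i·y_{i+1} − x_{i+1}·y_i):
  i=1: -2.0391·-3.0261 − -1.1938·3.3910 = +10.2188 (running +10.2188)
  i=2: -1.1938·-1.7122 − 4.2065·-3.0261 = +14.7732 (running +24.9920)
  i=3: 4.2065·3.3910 − -2.0391·-1.7122 = +10.7732 (running +35.7652)
Area = |Σ|/2 = |35.7652|/2 = 17.8826

Area at t=0.556: 17.8826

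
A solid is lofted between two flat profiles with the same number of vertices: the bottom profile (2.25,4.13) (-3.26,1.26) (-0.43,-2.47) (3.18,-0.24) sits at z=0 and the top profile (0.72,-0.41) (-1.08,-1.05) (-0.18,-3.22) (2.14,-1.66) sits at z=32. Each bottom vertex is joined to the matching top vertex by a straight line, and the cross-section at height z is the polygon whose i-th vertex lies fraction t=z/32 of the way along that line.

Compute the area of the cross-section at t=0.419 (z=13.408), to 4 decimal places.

Cross-section at t=0.419: each vertex is (1-t)·p0[i] + t·p1[i].
  v1: (1-0.419)·(2.25,4.13) + 0.419·(0.72,-0.41) = (1.6089,2.2277)
  v2: (1-0.419)·(-3.26,1.26) + 0.419·(-1.08,-1.05) = (-2.3466,0.2921)
  v3: (1-0.419)·(-0.43,-2.47) + 0.419·(-0.18,-3.22) = (-0.3252,-2.7843)
  v4: (1-0.419)·(3.18,-0.24) + 0.419·(2.14,-1.66) = (2.7442,-0.8350)
Shoelace sum Σ(x_i·y_{i+1} − x_{i+1}·y_i):
  i=1: 1.6089·0.2921 − -2.3466·2.2277 = +5.6976 (running +5.6976)
  i=2: -2.3466·-2.7843 − -0.3252·0.2921 = +6.6285 (running +12.3260)
  i=3: -0.3252·-0.8350 − 2.7442·-2.7843 = +7.9122 (running +20.2383)
  i=4: 2.7442·2.2277 − 1.6089·-0.8350 = +7.4569 (running +27.6951)
Area = |Σ|/2 = |27.6951|/2 = 13.8476

Area at t=0.419: 13.8476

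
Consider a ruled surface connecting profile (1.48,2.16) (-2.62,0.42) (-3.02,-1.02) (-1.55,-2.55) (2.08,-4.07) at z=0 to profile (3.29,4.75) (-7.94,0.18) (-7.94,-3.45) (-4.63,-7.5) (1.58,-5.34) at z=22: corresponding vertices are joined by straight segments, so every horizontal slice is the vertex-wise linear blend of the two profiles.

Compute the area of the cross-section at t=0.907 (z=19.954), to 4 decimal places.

Area at t=0.907: 78.0786

Cross-section at t=0.907: each vertex is (1-t)·p0[i] + t·p1[i].
  v1: (1-0.907)·(1.48,2.16) + 0.907·(3.29,4.75) = (3.1217,4.5091)
  v2: (1-0.907)·(-2.62,0.42) + 0.907·(-7.94,0.18) = (-7.4452,0.2023)
  v3: (1-0.907)·(-3.02,-1.02) + 0.907·(-7.94,-3.45) = (-7.4824,-3.2240)
  v4: (1-0.907)·(-1.55,-2.55) + 0.907·(-4.63,-7.5) = (-4.3436,-7.0396)
  v5: (1-0.907)·(2.08,-4.07) + 0.907·(1.58,-5.34) = (1.6265,-5.2219)
Shoelace sum Σ(x_i·y_{i+1} − x_{i+1}·y_i):
  i=1: 3.1217·0.2023 − -7.4452·4.5091 = +34.2031 (running +34.2031)
  i=2: -7.4452·-3.2240 − -7.4824·0.2023 = +25.5174 (running +59.7205)
  i=3: -7.4824·-7.0396 − -4.3436·-3.2240 = +38.6701 (running +98.3906)
  i=4: -4.3436·-5.2219 − 1.6265·-7.0396 = +34.1316 (running +132.5222)
  i=5: 1.6265·4.5091 − 3.1217·-5.2219 = +23.6351 (running +156.1573)
Area = |Σ|/2 = |156.1573|/2 = 78.0786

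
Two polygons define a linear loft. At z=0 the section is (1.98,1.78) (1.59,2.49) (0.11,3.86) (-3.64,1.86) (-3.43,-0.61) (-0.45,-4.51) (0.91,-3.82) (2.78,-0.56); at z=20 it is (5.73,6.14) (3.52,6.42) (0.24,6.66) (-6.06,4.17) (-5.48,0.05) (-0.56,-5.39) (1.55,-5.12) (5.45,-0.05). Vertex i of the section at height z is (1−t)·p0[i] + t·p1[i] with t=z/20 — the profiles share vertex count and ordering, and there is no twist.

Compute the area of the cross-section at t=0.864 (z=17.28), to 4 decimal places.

Area at t=0.864: 90.2651

Cross-section at t=0.864: each vertex is (1-t)·p0[i] + t·p1[i].
  v1: (1-0.864)·(1.98,1.78) + 0.864·(5.73,6.14) = (5.2200,5.5470)
  v2: (1-0.864)·(1.59,2.49) + 0.864·(3.52,6.42) = (3.2575,5.8855)
  v3: (1-0.864)·(0.11,3.86) + 0.864·(0.24,6.66) = (0.2223,6.2792)
  v4: (1-0.864)·(-3.64,1.86) + 0.864·(-6.06,4.17) = (-5.7309,3.8558)
  v5: (1-0.864)·(-3.43,-0.61) + 0.864·(-5.48,0.05) = (-5.2012,-0.0398)
  v6: (1-0.864)·(-0.45,-4.51) + 0.864·(-0.56,-5.39) = (-0.5450,-5.2703)
  v7: (1-0.864)·(0.91,-3.82) + 0.864·(1.55,-5.12) = (1.4630,-4.9432)
  v8: (1-0.864)·(2.78,-0.56) + 0.864·(5.45,-0.05) = (5.0869,-0.1194)
Shoelace sum Σ(x_i·y_{i+1} − x_{i+1}·y_i):
  i=1: 5.2200·5.8855 − 3.2575·5.5470 = +12.6528 (running +12.6528)
  i=2: 3.2575·6.2792 − 0.2223·5.8855 = +19.1462 (running +31.7990)
  i=3: 0.2223·3.8558 − -5.7309·6.2792 = +36.8426 (running +68.6415)
  i=4: -5.7309·-0.0398 − -5.2012·3.8558 = +20.2829 (running +88.9244)
  i=5: -5.2012·-5.2703 − -0.5450·-0.0398 = +27.3903 (running +116.3147)
  i=6: -0.5450·-4.9432 − 1.4630·-5.2703 = +10.4045 (running +126.7192)
  i=7: 1.4630·-0.1194 − 5.0869·-4.9432 = +24.9708 (running +151.6901)
  i=8: 5.0869·5.5470 − 5.2200·-0.1194 = +28.8402 (running +180.5303)
Area = |Σ|/2 = |180.5303|/2 = 90.2651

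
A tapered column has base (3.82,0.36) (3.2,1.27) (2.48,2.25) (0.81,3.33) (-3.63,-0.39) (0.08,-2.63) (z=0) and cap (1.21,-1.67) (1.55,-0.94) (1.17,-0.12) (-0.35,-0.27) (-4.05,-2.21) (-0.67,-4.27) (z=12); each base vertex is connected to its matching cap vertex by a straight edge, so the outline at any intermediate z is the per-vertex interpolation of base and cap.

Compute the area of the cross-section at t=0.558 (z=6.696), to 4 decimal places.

Cross-section at t=0.558: each vertex is (1-t)·p0[i] + t·p1[i].
  v1: (1-0.558)·(3.82,0.36) + 0.558·(1.21,-1.67) = (2.3636,-0.7727)
  v2: (1-0.558)·(3.2,1.27) + 0.558·(1.55,-0.94) = (2.2793,0.0368)
  v3: (1-0.558)·(2.48,2.25) + 0.558·(1.17,-0.12) = (1.7490,0.9275)
  v4: (1-0.558)·(0.81,3.33) + 0.558·(-0.35,-0.27) = (0.1627,1.3212)
  v5: (1-0.558)·(-3.63,-0.39) + 0.558·(-4.05,-2.21) = (-3.8644,-1.4056)
  v6: (1-0.558)·(0.08,-2.63) + 0.558·(-0.67,-4.27) = (-0.3385,-3.5451)
Shoelace sum Σ(x_i·y_{i+1} − x_{i+1}·y_i):
  i=1: 2.3636·0.0368 − 2.2793·-0.7727 = +1.8483 (running +1.8483)
  i=2: 2.2793·0.9275 − 1.7490·0.0368 = +2.0497 (running +3.8981)
  i=3: 1.7490·1.3212 − 0.1627·0.9275 = +2.1599 (running +6.0580)
  i=4: 0.1627·-1.4056 − -3.8644·1.3212 = +4.8769 (running +10.9348)
  i=5: -3.8644·-3.5451 − -0.3385·-1.4056 = +13.2238 (running +24.1587)
  i=6: -0.3385·-0.7727 − 2.3636·-3.5451 = +8.6409 (running +32.7996)
Area = |Σ|/2 = |32.7996|/2 = 16.3998

Area at t=0.558: 16.3998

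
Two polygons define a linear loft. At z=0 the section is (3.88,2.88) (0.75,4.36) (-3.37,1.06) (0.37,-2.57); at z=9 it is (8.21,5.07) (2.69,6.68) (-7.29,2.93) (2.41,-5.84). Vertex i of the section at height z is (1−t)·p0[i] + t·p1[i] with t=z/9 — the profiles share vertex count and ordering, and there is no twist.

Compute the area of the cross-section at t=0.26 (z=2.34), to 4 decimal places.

Area at t=0.26: 39.0442

Cross-section at t=0.26: each vertex is (1-t)·p0[i] + t·p1[i].
  v1: (1-0.26)·(3.88,2.88) + 0.26·(8.21,5.07) = (5.0058,3.4494)
  v2: (1-0.26)·(0.75,4.36) + 0.26·(2.69,6.68) = (1.2544,4.9632)
  v3: (1-0.26)·(-3.37,1.06) + 0.26·(-7.29,2.93) = (-4.3892,1.5462)
  v4: (1-0.26)·(0.37,-2.57) + 0.26·(2.41,-5.84) = (0.9004,-3.4202)
Shoelace sum Σ(x_i·y_{i+1} − x_{i+1}·y_i):
  i=1: 5.0058·4.9632 − 1.2544·3.4494 = +20.5179 (running +20.5179)
  i=2: 1.2544·1.5462 − -4.3892·4.9632 = +23.7240 (running +44.2419)
  i=3: -4.3892·-3.4202 − 0.9004·1.5462 = +13.6197 (running +57.8616)
  i=4: 0.9004·3.4494 − 5.0058·-3.4202 = +20.2267 (running +78.0883)
Area = |Σ|/2 = |78.0883|/2 = 39.0442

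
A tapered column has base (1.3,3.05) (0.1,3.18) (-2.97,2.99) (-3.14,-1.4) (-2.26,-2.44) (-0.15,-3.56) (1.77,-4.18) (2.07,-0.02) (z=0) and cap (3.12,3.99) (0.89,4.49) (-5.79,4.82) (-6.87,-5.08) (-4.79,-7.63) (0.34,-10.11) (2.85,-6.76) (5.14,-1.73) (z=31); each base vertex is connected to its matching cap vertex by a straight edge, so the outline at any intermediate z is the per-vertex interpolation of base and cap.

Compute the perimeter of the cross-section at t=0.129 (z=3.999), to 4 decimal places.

Cross-section at t=0.129: each vertex is (1-t)·p0[i] + t·p1[i].
  v1: (1-0.129)·(1.3,3.05) + 0.129·(3.12,3.99) = (1.5348,3.1713)
  v2: (1-0.129)·(0.1,3.18) + 0.129·(0.89,4.49) = (0.2019,3.3490)
  v3: (1-0.129)·(-2.97,2.99) + 0.129·(-5.79,4.82) = (-3.3338,3.2261)
  v4: (1-0.129)·(-3.14,-1.4) + 0.129·(-6.87,-5.08) = (-3.6212,-1.8747)
  v5: (1-0.129)·(-2.26,-2.44) + 0.129·(-4.79,-7.63) = (-2.5864,-3.1095)
  v6: (1-0.129)·(-0.15,-3.56) + 0.129·(0.34,-10.11) = (-0.0868,-4.4050)
  v7: (1-0.129)·(1.77,-4.18) + 0.129·(2.85,-6.76) = (1.9093,-4.5128)
  v8: (1-0.129)·(2.07,-0.02) + 0.129·(5.14,-1.73) = (2.4660,-0.2406)
Perimeter = Σ |v_{i+1} − v_i|:
  edge 1→2: √(-1.3329² + 0.1777²) = 1.3447 (running 1.3447)
  edge 2→3: √(-3.5357² + -0.1229²) = 3.5378 (running 4.8825)
  edge 3→4: √(-0.2874² + -5.1008²) = 5.1089 (running 9.9914)
  edge 4→5: √(1.0348² + -1.2348²) = 1.6111 (running 11.6024)
  edge 5→6: √(2.4996² + -1.2954²) = 2.8153 (running 14.4178)
  edge 6→7: √(1.9961² + -0.1079²) = 1.9990 (running 16.4168)
  edge 7→8: √(0.5567² + 4.2722²) = 4.3083 (running 20.7251)
  edge 8→1: √(-0.9312² + 3.4118²) = 3.5367 (running 24.2618)
Perimeter = 24.2618

Perimeter at t=0.129: 24.2618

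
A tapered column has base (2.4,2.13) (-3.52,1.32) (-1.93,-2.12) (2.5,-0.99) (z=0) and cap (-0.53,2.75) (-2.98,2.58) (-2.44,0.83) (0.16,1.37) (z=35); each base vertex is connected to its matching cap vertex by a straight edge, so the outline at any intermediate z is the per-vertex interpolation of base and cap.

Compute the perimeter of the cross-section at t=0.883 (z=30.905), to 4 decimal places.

Cross-section at t=0.883: each vertex is (1-t)·p0[i] + t·p1[i].
  v1: (1-0.883)·(2.4,2.13) + 0.883·(-0.53,2.75) = (-0.1872,2.6775)
  v2: (1-0.883)·(-3.52,1.32) + 0.883·(-2.98,2.58) = (-3.0432,2.4326)
  v3: (1-0.883)·(-1.93,-2.12) + 0.883·(-2.44,0.83) = (-2.3803,0.4848)
  v4: (1-0.883)·(2.5,-0.99) + 0.883·(0.16,1.37) = (0.4338,1.0939)
Perimeter = Σ |v_{i+1} − v_i|:
  edge 1→2: √(-2.8560² + -0.2449²) = 2.8665 (running 2.8665)
  edge 2→3: √(0.6628² + -1.9477²) = 2.0574 (running 4.9239)
  edge 3→4: √(2.8141² + 0.6090²) = 2.8793 (running 7.8032)
  edge 4→1: √(-0.6210² + 1.5836²) = 1.7010 (running 9.5041)
Perimeter = 9.5041

Perimeter at t=0.883: 9.5041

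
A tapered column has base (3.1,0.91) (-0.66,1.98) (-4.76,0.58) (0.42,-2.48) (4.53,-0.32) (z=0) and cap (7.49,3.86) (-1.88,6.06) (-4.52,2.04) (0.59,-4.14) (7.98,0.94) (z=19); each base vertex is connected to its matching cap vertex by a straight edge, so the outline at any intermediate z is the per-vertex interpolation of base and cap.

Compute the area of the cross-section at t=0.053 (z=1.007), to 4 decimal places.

Cross-section at t=0.053: each vertex is (1-t)·p0[i] + t·p1[i].
  v1: (1-0.053)·(3.1,0.91) + 0.053·(7.49,3.86) = (3.3327,1.0663)
  v2: (1-0.053)·(-0.66,1.98) + 0.053·(-1.88,6.06) = (-0.7247,2.1962)
  v3: (1-0.053)·(-4.76,0.58) + 0.053·(-4.52,2.04) = (-4.7473,0.6574)
  v4: (1-0.053)·(0.42,-2.48) + 0.053·(0.59,-4.14) = (0.4290,-2.5680)
  v5: (1-0.053)·(4.53,-0.32) + 0.053·(7.98,0.94) = (4.7128,-0.2532)
Shoelace sum Σ(x_i·y_{i+1} − x_{i+1}·y_i):
  i=1: 3.3327·2.1962 − -0.7247·1.0663 = +8.0921 (running +8.0921)
  i=2: -0.7247·0.6574 − -4.7473·2.1962 = +9.9498 (running +18.0419)
  i=3: -4.7473·-2.5680 − 0.4290·0.6574 = +11.9089 (running +29.9508)
  i=4: 0.4290·-0.2532 − 4.7128·-2.5680 = +11.9939 (running +41.9446)
  i=5: 4.7128·1.0663 − 3.3327·-0.2532 = +5.8694 (running +47.8141)
Area = |Σ|/2 = |47.8141|/2 = 23.9070

Area at t=0.053: 23.9070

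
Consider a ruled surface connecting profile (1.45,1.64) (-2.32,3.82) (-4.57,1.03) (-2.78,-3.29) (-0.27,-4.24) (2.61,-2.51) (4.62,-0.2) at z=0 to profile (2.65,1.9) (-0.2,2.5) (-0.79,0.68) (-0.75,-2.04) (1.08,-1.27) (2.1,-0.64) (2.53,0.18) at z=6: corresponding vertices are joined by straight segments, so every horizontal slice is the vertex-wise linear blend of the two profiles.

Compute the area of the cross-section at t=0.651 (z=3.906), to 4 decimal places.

Area at t=0.651: 19.8207

Cross-section at t=0.651: each vertex is (1-t)·p0[i] + t·p1[i].
  v1: (1-0.651)·(1.45,1.64) + 0.651·(2.65,1.9) = (2.2312,1.8093)
  v2: (1-0.651)·(-2.32,3.82) + 0.651·(-0.2,2.5) = (-0.9399,2.9607)
  v3: (1-0.651)·(-4.57,1.03) + 0.651·(-0.79,0.68) = (-2.1092,0.8022)
  v4: (1-0.651)·(-2.78,-3.29) + 0.651·(-0.75,-2.04) = (-1.4585,-2.4763)
  v5: (1-0.651)·(-0.27,-4.24) + 0.651·(1.08,-1.27) = (0.6089,-2.3065)
  v6: (1-0.651)·(2.61,-2.51) + 0.651·(2.1,-0.64) = (2.2780,-1.2926)
  v7: (1-0.651)·(4.62,-0.2) + 0.651·(2.53,0.18) = (3.2594,0.0474)
Shoelace sum Σ(x_i·y_{i+1} − x_{i+1}·y_i):
  i=1: 2.2312·2.9607 − -0.9399·1.8093 = +8.3064 (running +8.3064)
  i=2: -0.9399·0.8022 − -2.1092·2.9607 = +5.4908 (running +13.7972)
  i=3: -2.1092·-2.4763 − -1.4585·0.8022 = +6.3929 (running +20.1900)
  i=4: -1.4585·-2.3065 − 0.6089·-2.4763 = +4.8717 (running +25.0617)
  i=5: 0.6089·-1.2926 − 2.2780·-2.3065 = +4.4672 (running +29.5289)
  i=6: 2.2780·0.0474 − 3.2594·-1.2926 = +4.3211 (running +33.8501)
  i=7: 3.2594·1.8093 − 2.2312·0.0474 = +5.7914 (running +39.6415)
Area = |Σ|/2 = |39.6415|/2 = 19.8207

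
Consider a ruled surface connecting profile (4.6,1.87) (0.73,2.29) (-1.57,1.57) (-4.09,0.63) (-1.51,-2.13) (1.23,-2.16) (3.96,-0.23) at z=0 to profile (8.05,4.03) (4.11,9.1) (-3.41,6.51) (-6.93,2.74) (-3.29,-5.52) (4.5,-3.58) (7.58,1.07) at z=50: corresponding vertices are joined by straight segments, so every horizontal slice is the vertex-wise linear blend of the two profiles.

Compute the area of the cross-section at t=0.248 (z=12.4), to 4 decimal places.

Area at t=0.248: 46.2385

Cross-section at t=0.248: each vertex is (1-t)·p0[i] + t·p1[i].
  v1: (1-0.248)·(4.6,1.87) + 0.248·(8.05,4.03) = (5.4556,2.4057)
  v2: (1-0.248)·(0.73,2.29) + 0.248·(4.11,9.1) = (1.5682,3.9789)
  v3: (1-0.248)·(-1.57,1.57) + 0.248·(-3.41,6.51) = (-2.0263,2.7951)
  v4: (1-0.248)·(-4.09,0.63) + 0.248·(-6.93,2.74) = (-4.7943,1.1533)
  v5: (1-0.248)·(-1.51,-2.13) + 0.248·(-3.29,-5.52) = (-1.9514,-2.9707)
  v6: (1-0.248)·(1.23,-2.16) + 0.248·(4.5,-3.58) = (2.0410,-2.5122)
  v7: (1-0.248)·(3.96,-0.23) + 0.248·(7.58,1.07) = (4.8578,0.0924)
Shoelace sum Σ(x_i·y_{i+1} − x_{i+1}·y_i):
  i=1: 5.4556·3.9789 − 1.5682·2.4057 = +17.9345 (running +17.9345)
  i=2: 1.5682·2.7951 − -2.0263·3.9789 = +12.4459 (running +30.3804)
  i=3: -2.0263·1.1533 − -4.7943·2.7951 = +11.0638 (running +41.4442)
  i=4: -4.7943·-2.9707 − -1.9514·1.1533 = +16.4931 (running +57.9373)
  i=5: -1.9514·-2.5122 − 2.0410·-2.9707 = +10.9655 (running +68.9028)
  i=6: 2.0410·0.0924 − 4.8578·-2.5122 = +12.3921 (running +81.2948)
  i=7: 4.8578·2.4057 − 5.4556·0.0924 = +11.1821 (running +92.4769)
Area = |Σ|/2 = |92.4769|/2 = 46.2385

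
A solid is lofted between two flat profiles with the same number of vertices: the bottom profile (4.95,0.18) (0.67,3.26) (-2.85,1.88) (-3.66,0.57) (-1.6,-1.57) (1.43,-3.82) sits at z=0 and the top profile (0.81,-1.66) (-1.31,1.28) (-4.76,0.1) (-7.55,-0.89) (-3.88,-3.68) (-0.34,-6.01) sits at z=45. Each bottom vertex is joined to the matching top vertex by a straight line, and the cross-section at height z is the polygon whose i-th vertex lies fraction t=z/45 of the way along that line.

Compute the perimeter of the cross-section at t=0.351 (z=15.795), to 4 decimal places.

Perimeter at t=0.351: 22.6952

Cross-section at t=0.351: each vertex is (1-t)·p0[i] + t·p1[i].
  v1: (1-0.351)·(4.95,0.18) + 0.351·(0.81,-1.66) = (3.4969,-0.4658)
  v2: (1-0.351)·(0.67,3.26) + 0.351·(-1.31,1.28) = (-0.0250,2.5650)
  v3: (1-0.351)·(-2.85,1.88) + 0.351·(-4.76,0.1) = (-3.5204,1.2552)
  v4: (1-0.351)·(-3.66,0.57) + 0.351·(-7.55,-0.89) = (-5.0254,0.0575)
  v5: (1-0.351)·(-1.6,-1.57) + 0.351·(-3.88,-3.68) = (-2.4003,-2.3106)
  v6: (1-0.351)·(1.43,-3.82) + 0.351·(-0.34,-6.01) = (0.8087,-4.5887)
Perimeter = Σ |v_{i+1} − v_i|:
  edge 1→2: √(-3.5218² + 3.0309²) = 4.6464 (running 4.6464)
  edge 2→3: √(-3.4954² + -1.3098²) = 3.7328 (running 8.3792)
  edge 3→4: √(-1.5050² + -1.1977²) = 1.9234 (running 10.3026)
  edge 4→5: √(2.6251² + -2.3681²) = 3.5354 (running 13.8380)
  edge 5→6: √(3.2090² + -2.2781²) = 3.9354 (running 17.7734)
  edge 6→1: √(2.6881² + 4.1228²) = 4.9218 (running 22.6952)
Perimeter = 22.6952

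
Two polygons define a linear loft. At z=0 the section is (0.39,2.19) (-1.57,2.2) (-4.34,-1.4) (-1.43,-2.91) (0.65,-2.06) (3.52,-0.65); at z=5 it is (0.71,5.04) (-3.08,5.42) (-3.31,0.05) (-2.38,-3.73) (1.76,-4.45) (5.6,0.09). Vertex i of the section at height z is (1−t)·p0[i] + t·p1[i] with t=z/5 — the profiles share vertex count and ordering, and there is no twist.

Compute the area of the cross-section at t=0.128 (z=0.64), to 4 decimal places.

Area at t=0.128: 27.0285

Cross-section at t=0.128: each vertex is (1-t)·p0[i] + t·p1[i].
  v1: (1-0.128)·(0.39,2.19) + 0.128·(0.71,5.04) = (0.4310,2.5548)
  v2: (1-0.128)·(-1.57,2.2) + 0.128·(-3.08,5.42) = (-1.7633,2.6122)
  v3: (1-0.128)·(-4.34,-1.4) + 0.128·(-3.31,0.05) = (-4.2082,-1.2144)
  v4: (1-0.128)·(-1.43,-2.91) + 0.128·(-2.38,-3.73) = (-1.5516,-3.0150)
  v5: (1-0.128)·(0.65,-2.06) + 0.128·(1.76,-4.45) = (0.7921,-2.3659)
  v6: (1-0.128)·(3.52,-0.65) + 0.128·(5.6,0.09) = (3.7862,-0.5553)
Shoelace sum Σ(x_i·y_{i+1} − x_{i+1}·y_i):
  i=1: 0.4310·2.6122 − -1.7633·2.5548 = +5.6306 (running +5.6306)
  i=2: -1.7633·-1.2144 − -4.2082·2.6122 = +13.1337 (running +18.7643)
  i=3: -4.2082·-3.0150 − -1.5516·-1.2144 = +10.8032 (running +29.5674)
  i=4: -1.5516·-2.3659 − 0.7921·-3.0150 = +6.0591 (running +35.6265)
  i=5: 0.7921·-0.5553 − 3.7862·-2.3659 = +8.5181 (running +44.1446)
  i=6: 3.7862·2.5548 − 0.4310·-0.5553 = +9.9124 (running +54.0570)
Area = |Σ|/2 = |54.0570|/2 = 27.0285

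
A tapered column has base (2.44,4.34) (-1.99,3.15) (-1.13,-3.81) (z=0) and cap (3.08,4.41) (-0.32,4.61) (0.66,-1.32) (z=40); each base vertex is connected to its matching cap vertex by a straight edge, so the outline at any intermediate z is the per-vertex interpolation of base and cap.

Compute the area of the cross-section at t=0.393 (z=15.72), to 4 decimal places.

Cross-section at t=0.393: each vertex is (1-t)·p0[i] + t·p1[i].
  v1: (1-0.393)·(2.44,4.34) + 0.393·(3.08,4.41) = (2.6915,4.3675)
  v2: (1-0.393)·(-1.99,3.15) + 0.393·(-0.32,4.61) = (-1.3337,3.7238)
  v3: (1-0.393)·(-1.13,-3.81) + 0.393·(0.66,-1.32) = (-0.4265,-2.8314)
Shoelace sum Σ(x_i·y_{i+1} − x_{i+1}·y_i):
  i=1: 2.6915·3.7238 − -1.3337·4.3675 = +15.8475 (running +15.8475)
  i=2: -1.3337·-2.8314 − -0.4265·3.7238 = +5.3646 (running +21.2121)
  i=3: -0.4265·4.3675 − 2.6915·-2.8314 = +5.7580 (running +26.9701)
Area = |Σ|/2 = |26.9701|/2 = 13.4850

Area at t=0.393: 13.4850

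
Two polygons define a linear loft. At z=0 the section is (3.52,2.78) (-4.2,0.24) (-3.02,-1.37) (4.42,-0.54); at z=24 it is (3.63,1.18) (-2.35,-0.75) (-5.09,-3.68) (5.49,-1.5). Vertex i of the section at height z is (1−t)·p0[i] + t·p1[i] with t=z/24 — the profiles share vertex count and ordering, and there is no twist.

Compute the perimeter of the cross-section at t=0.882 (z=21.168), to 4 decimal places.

Cross-section at t=0.882: each vertex is (1-t)·p0[i] + t·p1[i].
  v1: (1-0.882)·(3.52,2.78) + 0.882·(3.63,1.18) = (3.6170,1.3688)
  v2: (1-0.882)·(-4.2,0.24) + 0.882·(-2.35,-0.75) = (-2.5683,-0.6332)
  v3: (1-0.882)·(-3.02,-1.37) + 0.882·(-5.09,-3.68) = (-4.8457,-3.4074)
  v4: (1-0.882)·(4.42,-0.54) + 0.882·(5.49,-1.5) = (5.3637,-1.3867)
Perimeter = Σ |v_{i+1} − v_i|:
  edge 1→2: √(-6.1853² + -2.0020²) = 6.5012 (running 6.5012)
  edge 2→3: √(-2.2774² + -2.7742²) = 3.5893 (running 10.0905)
  edge 3→4: √(10.2095² + 2.0207²) = 10.4075 (running 20.4981)
  edge 4→1: √(-1.7467² + 2.7555²) = 3.2625 (running 23.7606)
Perimeter = 23.7606

Perimeter at t=0.882: 23.7606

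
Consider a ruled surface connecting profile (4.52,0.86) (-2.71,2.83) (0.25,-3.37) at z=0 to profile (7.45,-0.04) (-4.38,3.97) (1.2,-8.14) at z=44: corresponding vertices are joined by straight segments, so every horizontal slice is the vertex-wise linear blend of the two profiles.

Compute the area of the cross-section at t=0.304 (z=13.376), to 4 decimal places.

Cross-section at t=0.304: each vertex is (1-t)·p0[i] + t·p1[i].
  v1: (1-0.304)·(4.52,0.86) + 0.304·(7.45,-0.04) = (5.4107,0.5864)
  v2: (1-0.304)·(-2.71,2.83) + 0.304·(-4.38,3.97) = (-3.2177,3.1766)
  v3: (1-0.304)·(0.25,-3.37) + 0.304·(1.2,-8.14) = (0.5388,-4.8201)
Shoelace sum Σ(x_i·y_{i+1} − x_{i+1}·y_i):
  i=1: 5.4107·3.1766 − -3.2177·0.5864 = +19.0743 (running +19.0743)
  i=2: -3.2177·-4.8201 − 0.5388·3.1766 = +13.7979 (running +32.8723)
  i=3: 0.5388·0.5864 − 5.4107·-4.8201 = +26.3961 (running +59.2683)
Area = |Σ|/2 = |59.2683|/2 = 29.6342

Area at t=0.304: 29.6342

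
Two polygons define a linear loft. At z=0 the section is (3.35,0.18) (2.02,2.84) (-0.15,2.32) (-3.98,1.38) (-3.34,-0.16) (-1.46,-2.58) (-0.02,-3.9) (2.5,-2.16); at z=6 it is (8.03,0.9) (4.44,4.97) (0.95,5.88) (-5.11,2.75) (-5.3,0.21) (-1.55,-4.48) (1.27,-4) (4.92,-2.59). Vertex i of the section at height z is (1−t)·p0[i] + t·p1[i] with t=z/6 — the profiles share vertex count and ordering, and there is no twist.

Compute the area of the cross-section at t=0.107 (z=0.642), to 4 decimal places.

Cross-section at t=0.107: each vertex is (1-t)·p0[i] + t·p1[i].
  v1: (1-0.107)·(3.35,0.18) + 0.107·(8.03,0.9) = (3.8508,0.2570)
  v2: (1-0.107)·(2.02,2.84) + 0.107·(4.44,4.97) = (2.2789,3.0679)
  v3: (1-0.107)·(-0.15,2.32) + 0.107·(0.95,5.88) = (-0.0323,2.7009)
  v4: (1-0.107)·(-3.98,1.38) + 0.107·(-5.11,2.75) = (-4.1009,1.5266)
  v5: (1-0.107)·(-3.34,-0.16) + 0.107·(-5.3,0.21) = (-3.5497,-0.1204)
  v6: (1-0.107)·(-1.46,-2.58) + 0.107·(-1.55,-4.48) = (-1.4696,-2.7833)
  v7: (1-0.107)·(-0.02,-3.9) + 0.107·(1.27,-4) = (0.1180,-3.9107)
  v8: (1-0.107)·(2.5,-2.16) + 0.107·(4.92,-2.59) = (2.7589,-2.2060)
Shoelace sum Σ(x_i·y_{i+1} − x_{i+1}·y_i):
  i=1: 3.8508·3.0679 − 2.2789·0.2570 = +11.2280 (running +11.2280)
  i=2: 2.2789·2.7009 − -0.0323·3.0679 = +6.2543 (running +17.4823)
  i=3: -0.0323·1.5266 − -4.1009·2.7009 = +11.0269 (running +28.5093)
  i=4: -4.1009·-0.1204 − -3.5497·1.5266 = +5.9128 (running +34.4220)
  i=5: -3.5497·-2.7833 − -1.4696·-0.1204 = +9.7030 (running +44.1250)
  i=6: -1.4696·-3.9107 − 0.1180·-2.7833 = +6.0758 (running +50.2008)
  i=7: 0.1180·-2.2060 − 2.7589·-3.9107 = +10.5290 (running +60.7298)
  i=8: 2.7589·0.2570 − 3.8508·-2.2060 = +9.2040 (running +69.9338)
Area = |Σ|/2 = |69.9338|/2 = 34.9669

Area at t=0.107: 34.9669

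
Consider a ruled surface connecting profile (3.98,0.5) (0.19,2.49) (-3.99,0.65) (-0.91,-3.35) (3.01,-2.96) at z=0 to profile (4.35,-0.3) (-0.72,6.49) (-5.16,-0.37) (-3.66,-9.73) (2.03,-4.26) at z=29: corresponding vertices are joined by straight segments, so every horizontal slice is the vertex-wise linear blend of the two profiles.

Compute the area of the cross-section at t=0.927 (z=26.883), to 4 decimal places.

Cross-section at t=0.927: each vertex is (1-t)·p0[i] + t·p1[i].
  v1: (1-0.927)·(3.98,0.5) + 0.927·(4.35,-0.3) = (4.3230,-0.2416)
  v2: (1-0.927)·(0.19,2.49) + 0.927·(-0.72,6.49) = (-0.6536,6.1980)
  v3: (1-0.927)·(-3.99,0.65) + 0.927·(-5.16,-0.37) = (-5.0746,-0.2955)
  v4: (1-0.927)·(-0.91,-3.35) + 0.927·(-3.66,-9.73) = (-3.4593,-9.2643)
  v5: (1-0.927)·(3.01,-2.96) + 0.927·(2.03,-4.26) = (2.1015,-4.1651)
Shoelace sum Σ(x_i·y_{i+1} − x_{i+1}·y_i):
  i=1: 4.3230·6.1980 − -0.6536·-0.2416 = +26.6360 (running +26.6360)
  i=2: -0.6536·-0.2955 − -5.0746·6.1980 = +31.6455 (running +58.2815)
  i=3: -5.0746·-9.2643 − -3.4593·-0.2955 = +45.9900 (running +104.2714)
  i=4: -3.4593·-4.1651 − 2.1015·-9.2643 = +33.8773 (running +138.1488)
  i=5: 2.1015·-0.2416 − 4.3230·-4.1651 = +17.4980 (running +155.6467)
Area = |Σ|/2 = |155.6467|/2 = 77.8234

Area at t=0.927: 77.8234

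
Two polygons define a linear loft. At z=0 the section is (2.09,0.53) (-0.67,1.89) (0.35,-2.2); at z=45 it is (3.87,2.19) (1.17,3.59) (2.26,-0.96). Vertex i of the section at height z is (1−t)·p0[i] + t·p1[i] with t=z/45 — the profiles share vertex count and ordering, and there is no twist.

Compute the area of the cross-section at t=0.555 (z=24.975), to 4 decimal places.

Cross-section at t=0.555: each vertex is (1-t)·p0[i] + t·p1[i].
  v1: (1-0.555)·(2.09,0.53) + 0.555·(3.87,2.19) = (3.0779,1.4513)
  v2: (1-0.555)·(-0.67,1.89) + 0.555·(1.17,3.59) = (0.3512,2.8335)
  v3: (1-0.555)·(0.35,-2.2) + 0.555·(2.26,-0.96) = (1.4101,-1.5118)
Shoelace sum Σ(x_i·y_{i+1} − x_{i+1}·y_i):
  i=1: 3.0779·2.8335 − 0.3512·1.4513 = +8.2115 (running +8.2115)
  i=2: 0.3512·-1.5118 − 1.4101·2.8335 = -4.5263 (running +3.6852)
  i=3: 1.4101·1.4513 − 3.0779·-1.5118 = +6.6996 (running +10.3848)
Area = |Σ|/2 = |10.3848|/2 = 5.1924

Area at t=0.555: 5.1924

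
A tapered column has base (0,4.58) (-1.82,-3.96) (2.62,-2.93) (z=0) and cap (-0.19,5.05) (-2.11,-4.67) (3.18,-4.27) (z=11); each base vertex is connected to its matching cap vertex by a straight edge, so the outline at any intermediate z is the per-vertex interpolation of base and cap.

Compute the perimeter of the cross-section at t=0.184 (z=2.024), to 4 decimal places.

Cross-section at t=0.184: each vertex is (1-t)·p0[i] + t·p1[i].
  v1: (1-0.184)·(0,4.58) + 0.184·(-0.19,5.05) = (-0.0350,4.6665)
  v2: (1-0.184)·(-1.82,-3.96) + 0.184·(-2.11,-4.67) = (-1.8734,-4.0906)
  v3: (1-0.184)·(2.62,-2.93) + 0.184·(3.18,-4.27) = (2.7230,-3.1766)
Perimeter = Σ |v_{i+1} − v_i|:
  edge 1→2: √(-1.8384² + -8.7571²) = 8.9480 (running 8.9480)
  edge 2→3: √(4.5964² + 0.9141²) = 4.6864 (running 13.6344)
  edge 3→1: √(-2.7580² + 7.8430²) = 8.3138 (running 21.9483)
Perimeter = 21.9483

Perimeter at t=0.184: 21.9483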